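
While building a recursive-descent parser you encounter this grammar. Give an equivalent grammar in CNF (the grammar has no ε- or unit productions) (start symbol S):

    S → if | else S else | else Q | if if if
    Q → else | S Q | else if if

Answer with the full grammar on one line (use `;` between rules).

Introduce a nonterminal for each terminal appearing in a rule of length ≥ 2: X1 → else, X2 → if.
Binarize each right-hand side of length ≥ 3 by chaining fresh nonterminals (Y1, Y2, …): affected rules were S → X1 S X1; S → X2 X2 X2; Q → X1 X2 X2.

S → if | X1 Y1 | X1 Q | X2 Y2; Q → else | S Q | X1 Y3; X1 → else; X2 → if; Y1 → S X1; Y2 → X2 X2; Y3 → X2 X2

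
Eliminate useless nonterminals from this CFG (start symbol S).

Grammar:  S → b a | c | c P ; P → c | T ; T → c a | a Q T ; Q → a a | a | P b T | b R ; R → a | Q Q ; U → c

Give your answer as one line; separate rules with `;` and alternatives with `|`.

S → b a | c | c P; P → c | T; T → c a | a Q T; Q → a a | a | P b T | b R; R → a | Q Q

Generating nonterminals: {P, Q, R, S, T, U}.
Reachable from S after that: {P, Q, R, S, T}.
Removed useless symbols: {U} and every production mentioning them.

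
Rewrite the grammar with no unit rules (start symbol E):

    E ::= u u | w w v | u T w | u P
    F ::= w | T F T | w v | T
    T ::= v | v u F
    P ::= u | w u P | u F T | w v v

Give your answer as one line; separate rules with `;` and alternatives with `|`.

E ::= u u | w w v | u T w | u P; F ::= w | T F T | w v | v | v u F; T ::= v | v u F; P ::= u | w u P | u F T | w v v

Unit pairs: F ⇒* {T}.
Replace each nonterminal's rules with the union of the non-unit rules of every nonterminal it unit-derives.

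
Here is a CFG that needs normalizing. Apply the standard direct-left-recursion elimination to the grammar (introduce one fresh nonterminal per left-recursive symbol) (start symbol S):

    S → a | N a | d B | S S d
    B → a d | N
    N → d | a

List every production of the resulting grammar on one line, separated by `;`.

S → a S' | N a S' | d B S'; B → a d | N; N → d | a; S' → S d S' | epsilon

Directly left-recursive nonterminal: S.
For S: α = {S d}, β = {a, N a, d B}. Rewrite as S → β S' and S' → α S' | ε.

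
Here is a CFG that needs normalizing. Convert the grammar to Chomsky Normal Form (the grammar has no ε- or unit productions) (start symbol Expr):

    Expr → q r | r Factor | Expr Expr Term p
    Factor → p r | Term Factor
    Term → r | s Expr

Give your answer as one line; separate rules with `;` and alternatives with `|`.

Expr → X1 X2 | X2 Factor | Expr Y1; Factor → X3 X2 | Term Factor; Term → r | X4 Expr; X1 → q; X2 → r; X3 → p; X4 → s; Y1 → Expr Y2; Y2 → Term X3

Introduce a nonterminal for each terminal appearing in a rule of length ≥ 2: X1 → q, X2 → r, X3 → p, X4 → s.
Binarize each right-hand side of length ≥ 3 by chaining fresh nonterminals (Y1, Y2, …): affected rules were Expr → Expr Expr Term X3.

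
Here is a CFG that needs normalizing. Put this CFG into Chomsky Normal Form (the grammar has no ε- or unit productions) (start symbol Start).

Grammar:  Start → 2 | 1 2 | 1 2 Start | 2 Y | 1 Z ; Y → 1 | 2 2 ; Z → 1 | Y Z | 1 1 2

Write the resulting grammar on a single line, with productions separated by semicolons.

Introduce a nonterminal for each terminal appearing in a rule of length ≥ 2: X1 → 1, X2 → 2.
Binarize each right-hand side of length ≥ 3 by chaining fresh nonterminals (Y1, Y2, …): affected rules were Start → X1 X2 Start; Z → X1 X1 X2.

Start → 2 | X1 X2 | X1 Y1 | X2 Y | X1 Z; Y → 1 | X2 X2; Z → 1 | Y Z | X1 Y2; X1 → 1; X2 → 2; Y1 → X2 Start; Y2 → X1 X2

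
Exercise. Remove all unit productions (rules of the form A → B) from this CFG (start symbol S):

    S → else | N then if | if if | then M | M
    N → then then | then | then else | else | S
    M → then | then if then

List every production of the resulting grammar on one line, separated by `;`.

Unit pairs: N ⇒* {M, S}; S ⇒* {M}.
For each unit pair (A, B), copy every non-unit production of B to A, then drop all unit productions.

S → else | N then if | if if | then M | then | then if then; N → else | N then if | if if | then M | then then | then | then else | then if then; M → then | then if then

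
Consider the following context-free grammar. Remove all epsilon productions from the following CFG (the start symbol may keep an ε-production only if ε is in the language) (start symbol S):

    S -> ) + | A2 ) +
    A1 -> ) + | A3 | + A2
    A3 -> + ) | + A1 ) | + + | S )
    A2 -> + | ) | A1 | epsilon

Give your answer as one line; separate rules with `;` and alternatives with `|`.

S -> ) + | A2 ) +; A1 -> ) + | A3 | + A2 | +; A3 -> + ) | + A1 ) | + + | S ); A2 -> + | ) | A1

The nullable symbols are {A2}.
ε ∉ L(G), so no ε-production is kept.
For each production, add variants omitting each subset of nullable occurrences: A1 → + A2 gives + A2 | +.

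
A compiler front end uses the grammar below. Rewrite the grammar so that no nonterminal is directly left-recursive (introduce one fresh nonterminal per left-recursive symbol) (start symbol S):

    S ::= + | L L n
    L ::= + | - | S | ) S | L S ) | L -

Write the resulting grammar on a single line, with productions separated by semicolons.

L is directly left-recursive.
For L: α = {S ), -}, β = {+, -, S, ) S}. Rewrite as L → β L' and L' → α L' | ε.

S ::= + | L L n; L ::= + L' | - L' | S L' | ) S L'; L' ::= S ) L' | - L' | epsilon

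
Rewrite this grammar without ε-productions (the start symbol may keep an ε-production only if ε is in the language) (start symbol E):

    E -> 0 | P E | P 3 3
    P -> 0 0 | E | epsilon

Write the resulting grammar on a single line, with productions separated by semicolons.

Nullable set = {P}.
ε ∉ L(G), so no ε-production is kept.
Add the nullable-subset variants: E → P 3 3 gives P 3 3 | 3 3.

E -> 0 | P E | P 3 3 | 3 3; P -> 0 0 | E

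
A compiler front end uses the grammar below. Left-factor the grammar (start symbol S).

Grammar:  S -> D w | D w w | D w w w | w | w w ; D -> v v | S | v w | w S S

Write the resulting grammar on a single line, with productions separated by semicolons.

S -> D w S' | w S''; D -> S | w S S | v D'; S' -> ε | w S'''; S'' -> ε | w; D' -> v | w; S''' -> ε | w

S has alternatives sharing prefix 'D w': factor to S → D w S' with S' → ε | w | w w.
S has alternatives sharing prefix 'w': factor to S → w S'' with S'' → ε | w.
D has alternatives sharing prefix 'v': factor to D → v D' with D' → v | w.
S' has alternatives sharing prefix 'w': factor to S' → w S''' with S''' → ε | w.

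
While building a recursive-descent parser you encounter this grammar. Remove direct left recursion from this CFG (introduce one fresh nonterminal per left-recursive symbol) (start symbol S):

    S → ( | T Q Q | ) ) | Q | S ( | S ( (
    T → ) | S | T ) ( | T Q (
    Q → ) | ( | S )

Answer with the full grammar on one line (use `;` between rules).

S → ( S' | T Q Q S' | ) ) S' | Q S'; T → ) T' | S T'; Q → ) | ( | S ); S' → ( S' | ( ( S' | ε; T' → ) ( T' | Q ( T' | ε

S, T are directly left-recursive.
For S: α = {(, ( (}, β = {(, T Q Q, ) ), Q}. Rewrite as S → β S' and S' → α S' | ε.
For T: α = {) (, Q (}, β = {), S}. Rewrite as T → β T' and T' → α T' | ε.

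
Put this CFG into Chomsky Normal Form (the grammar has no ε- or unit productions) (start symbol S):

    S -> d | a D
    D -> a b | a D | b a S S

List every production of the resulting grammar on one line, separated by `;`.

S -> d | X1 D; D -> X1 X2 | X1 D | X2 Y1; X1 -> a; X2 -> b; Y1 -> X1 Y2; Y2 -> S S

Introduce a nonterminal for each terminal appearing in a rule of length ≥ 2: X1 → a, X2 → b.
Binarize each right-hand side of length ≥ 3 by chaining fresh nonterminals (Y1, Y2, …): affected rules were D → X2 X1 S S.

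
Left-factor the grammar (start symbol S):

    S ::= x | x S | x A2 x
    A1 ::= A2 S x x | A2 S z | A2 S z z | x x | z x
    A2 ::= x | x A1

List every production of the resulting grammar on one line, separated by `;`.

S ::= x S'; A1 ::= x x | z x | A2 S A1'; A2 ::= x A2'; S' ::= ε | S | A2 x; A1' ::= x x | z A1''; A2' ::= ε | A1; A1'' ::= ε | z

S has alternatives sharing prefix 'x': factor to S → x S' with S' → ε | S | A2 x.
A1 has alternatives sharing prefix 'A2 S': factor to A1 → A2 S A1' with A1' → x x | z | z z.
A2 has alternatives sharing prefix 'x': factor to A2 → x A2' with A2' → ε | A1.
A1' has alternatives sharing prefix 'z': factor to A1' → z A1'' with A1'' → ε | z.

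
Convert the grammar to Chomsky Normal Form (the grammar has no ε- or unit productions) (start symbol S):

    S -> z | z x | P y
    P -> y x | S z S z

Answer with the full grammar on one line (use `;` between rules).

Introduce a nonterminal for each terminal appearing in a rule of length ≥ 2: X1 → z, X2 → x, X3 → y.
Binarize each right-hand side of length ≥ 3 by chaining fresh nonterminals (Y1, Y2, …): affected rules were P → S X1 S X1.

S -> z | X1 X2 | P X3; P -> X3 X2 | S Y1; X1 -> z; X2 -> x; X3 -> y; Y1 -> X1 Y2; Y2 -> S X1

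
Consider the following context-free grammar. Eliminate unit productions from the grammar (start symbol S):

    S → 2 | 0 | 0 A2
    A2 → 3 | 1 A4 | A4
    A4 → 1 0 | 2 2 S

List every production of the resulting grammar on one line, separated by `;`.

S → 2 | 0 | 0 A2; A2 → 1 0 | 2 2 S | 3 | 1 A4; A4 → 1 0 | 2 2 S

Unit pairs: A2 ⇒* {A4}.
For each unit pair (A, B), copy every non-unit production of B to A, then drop all unit productions.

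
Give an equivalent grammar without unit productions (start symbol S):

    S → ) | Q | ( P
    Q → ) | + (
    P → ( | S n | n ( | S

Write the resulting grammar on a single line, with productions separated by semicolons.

Unit pairs: P ⇒* {Q, S}; S ⇒* {Q}.
Replace each nonterminal's rules with the union of the non-unit rules of every nonterminal it unit-derives.

S → ) | ( P | + (; Q → ) | + (; P → ) | ( P | ( | S n | n ( | + (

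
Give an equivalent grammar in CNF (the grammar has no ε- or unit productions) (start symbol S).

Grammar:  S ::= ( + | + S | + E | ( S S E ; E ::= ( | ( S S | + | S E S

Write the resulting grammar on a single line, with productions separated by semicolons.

S ::= X1 X2 | X2 S | X2 E | X1 Y1; E ::= ( | X1 Y3 | + | S Y4; X1 ::= (; X2 ::= +; Y1 ::= S Y2; Y2 ::= S E; Y3 ::= S S; Y4 ::= E S

Introduce a nonterminal for each terminal appearing in a rule of length ≥ 2: X1 → (, X2 → +.
Binarize each right-hand side of length ≥ 3 by chaining fresh nonterminals (Y1, Y2, …): affected rules were S → X1 S S E; E → X1 S S; E → S E S.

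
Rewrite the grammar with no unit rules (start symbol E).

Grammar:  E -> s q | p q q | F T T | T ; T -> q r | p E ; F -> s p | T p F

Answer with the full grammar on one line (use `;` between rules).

Unit pairs: E ⇒* {T}.
For each unit pair (A, B), copy every non-unit production of B to A, then drop all unit productions.

E -> s q | p q q | F T T | q r | p E; T -> q r | p E; F -> s p | T p F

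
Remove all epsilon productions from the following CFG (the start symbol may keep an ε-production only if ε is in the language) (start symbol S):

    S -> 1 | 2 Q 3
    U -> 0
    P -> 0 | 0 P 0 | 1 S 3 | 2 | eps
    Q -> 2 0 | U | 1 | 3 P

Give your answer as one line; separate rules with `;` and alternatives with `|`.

S -> 1 | 2 Q 3; U -> 0; P -> 0 | 0 P 0 | 0 0 | 1 S 3 | 2; Q -> 2 0 | U | 1 | 3 P | 3

Nullable set = {P}.
ε ∉ L(G), so no ε-production is kept.
Expand every rule over subsets of its nullable positions: P → 0 P 0 gives 0 P 0 | 0 0. Q → 3 P gives 3 P | 3.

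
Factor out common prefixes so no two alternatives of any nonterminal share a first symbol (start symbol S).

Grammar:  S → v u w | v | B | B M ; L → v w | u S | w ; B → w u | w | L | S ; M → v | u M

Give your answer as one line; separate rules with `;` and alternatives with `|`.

S has alternatives sharing prefix 'v': factor to S → v S' with S' → u w | ε.
S has alternatives sharing prefix 'B': factor to S → B S'' with S'' → ε | M.
B has alternatives sharing prefix 'w': factor to B → w B' with B' → u | ε.

S → v S' | B S''; L → v w | u S | w; B → L | S | w B'; M → v | u M; S' → u w | ε; S'' → ε | M; B' → u | ε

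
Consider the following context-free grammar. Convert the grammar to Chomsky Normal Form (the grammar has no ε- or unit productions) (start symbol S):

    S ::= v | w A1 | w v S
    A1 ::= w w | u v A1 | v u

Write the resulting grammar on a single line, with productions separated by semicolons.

S ::= v | X1 A1 | X1 Y1; A1 ::= X1 X1 | X3 Y2 | X2 X3; X1 ::= w; X2 ::= v; X3 ::= u; Y1 ::= X2 S; Y2 ::= X2 A1

Introduce a nonterminal for each terminal appearing in a rule of length ≥ 2: X1 → w, X2 → v, X3 → u.
Binarize each right-hand side of length ≥ 3 by chaining fresh nonterminals (Y1, Y2, …): affected rules were S → X1 X2 S; A1 → X3 X2 A1.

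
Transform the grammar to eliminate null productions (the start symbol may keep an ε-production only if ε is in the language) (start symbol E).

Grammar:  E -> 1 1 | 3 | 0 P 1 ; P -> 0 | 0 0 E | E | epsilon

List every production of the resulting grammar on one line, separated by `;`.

E -> 1 1 | 3 | 0 P 1 | 0 1; P -> 0 | 0 0 E | E

The nullable symbols are {P}.
ε ∉ L(G), so no ε-production is kept.
Add the nullable-subset variants: E → 0 P 1 gives 0 P 1 | 0 1.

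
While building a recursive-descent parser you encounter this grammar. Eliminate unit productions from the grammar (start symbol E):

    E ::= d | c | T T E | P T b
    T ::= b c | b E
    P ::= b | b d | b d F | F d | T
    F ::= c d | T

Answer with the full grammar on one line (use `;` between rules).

Unit pairs: F ⇒* {T}; P ⇒* {T}.
For each unit pair (A, B), copy every non-unit production of B to A, then drop all unit productions.

E ::= d | c | T T E | P T b; T ::= b c | b E; P ::= b | b d | b d F | F d | b c | b E; F ::= c d | b c | b E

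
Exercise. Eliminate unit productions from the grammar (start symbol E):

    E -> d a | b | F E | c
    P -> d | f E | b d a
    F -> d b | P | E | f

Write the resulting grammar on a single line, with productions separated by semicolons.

Unit pairs: F ⇒* {E, P}.
Replace each nonterminal's rules with the union of the non-unit rules of every nonterminal it unit-derives.

E -> d a | b | F E | c; P -> d | f E | b d a; F -> d a | b | F E | c | d b | f | d | f E | b d a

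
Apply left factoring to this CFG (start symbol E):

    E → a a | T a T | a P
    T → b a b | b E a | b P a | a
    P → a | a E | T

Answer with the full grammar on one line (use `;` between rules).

E → T a T | a E'; T → a | b T'; P → T | a P'; E' → a | P; T' → a b | E a | P a; P' → ε | E

E has alternatives sharing prefix 'a': factor to E → a E' with E' → a | P.
T has alternatives sharing prefix 'b': factor to T → b T' with T' → a b | E a | P a.
P has alternatives sharing prefix 'a': factor to P → a P' with P' → ε | E.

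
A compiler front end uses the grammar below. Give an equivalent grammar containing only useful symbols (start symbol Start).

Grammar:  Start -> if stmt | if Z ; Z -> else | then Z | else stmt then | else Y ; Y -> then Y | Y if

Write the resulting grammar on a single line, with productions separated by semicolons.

Generating nonterminals: {Start, Z}.
Reachable from Start after that: {Start, Z}.
Removed useless symbols: {Y} and every production mentioning them.

Start -> if stmt | if Z; Z -> else | then Z | else stmt then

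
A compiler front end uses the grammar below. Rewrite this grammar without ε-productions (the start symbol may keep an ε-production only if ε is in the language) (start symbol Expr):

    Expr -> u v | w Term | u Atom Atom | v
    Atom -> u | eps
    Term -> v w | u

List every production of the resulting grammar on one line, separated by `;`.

Nullable nonterminals: {Atom}.
ε ∉ L(G), so no ε-production is kept.
For each production, add variants omitting each subset of nullable occurrences: Expr → u Atom Atom gives u Atom Atom | u Atom | u.

Expr -> u v | w Term | u Atom Atom | u Atom | u | v; Atom -> u; Term -> v w | u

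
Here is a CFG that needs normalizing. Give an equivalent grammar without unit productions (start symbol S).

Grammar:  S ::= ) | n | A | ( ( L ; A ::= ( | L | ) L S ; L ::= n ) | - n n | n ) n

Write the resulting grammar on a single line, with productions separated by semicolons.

S ::= n ) | - n n | n ) n | ) | n | ( ( L | ( | ) L S; A ::= n ) | - n n | n ) n | ( | ) L S; L ::= n ) | - n n | n ) n

Unit pairs: A ⇒* {L}; S ⇒* {A, L}.
For each unit pair (A, B), copy every non-unit production of B to A, then drop all unit productions.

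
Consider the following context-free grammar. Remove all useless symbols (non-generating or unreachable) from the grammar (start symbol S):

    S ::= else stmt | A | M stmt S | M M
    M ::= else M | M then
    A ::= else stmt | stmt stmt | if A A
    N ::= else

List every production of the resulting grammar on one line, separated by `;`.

Generating nonterminals: {A, N, S}.
Reachable from S after that: {A, S}.
Removed useless symbols: {M, N} and every production mentioning them.

S ::= else stmt | A; A ::= else stmt | stmt stmt | if A A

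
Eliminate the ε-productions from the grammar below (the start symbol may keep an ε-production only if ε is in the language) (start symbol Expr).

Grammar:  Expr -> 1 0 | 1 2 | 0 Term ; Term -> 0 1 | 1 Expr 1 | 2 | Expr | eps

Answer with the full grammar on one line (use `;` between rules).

Expr -> 1 0 | 1 2 | 0 Term | 0; Term -> 0 1 | 1 Expr 1 | 2 | Expr

Nullable nonterminals: {Term}.
ε ∉ L(G), so no ε-production is kept.
Expand every rule over subsets of its nullable positions: Expr → 0 Term gives 0 Term | 0.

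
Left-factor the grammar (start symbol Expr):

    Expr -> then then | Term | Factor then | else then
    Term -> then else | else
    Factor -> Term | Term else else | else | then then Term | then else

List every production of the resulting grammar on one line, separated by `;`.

Expr -> then then | Term | Factor then | else then; Term -> then else | else; Factor -> else | Term Factor1 | then Factor2; Factor1 -> ε | else else; Factor2 -> then Term | else

Factor has alternatives sharing prefix 'Term': factor to Factor → Term Factor1 with Factor1 → ε | else else.
Factor has alternatives sharing prefix 'then': factor to Factor → then Factor2 with Factor2 → then Term | else.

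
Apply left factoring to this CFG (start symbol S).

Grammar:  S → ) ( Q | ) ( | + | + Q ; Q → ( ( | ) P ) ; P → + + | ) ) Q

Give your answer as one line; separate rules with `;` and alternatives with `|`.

S has alternatives sharing prefix ') (': factor to S → ) ( S' with S' → Q | ε.
S has alternatives sharing prefix '+': factor to S → + S'' with S'' → ε | Q.

S → ) ( S' | + S''; Q → ( ( | ) P ); P → + + | ) ) Q; S' → Q | ε; S'' → ε | Q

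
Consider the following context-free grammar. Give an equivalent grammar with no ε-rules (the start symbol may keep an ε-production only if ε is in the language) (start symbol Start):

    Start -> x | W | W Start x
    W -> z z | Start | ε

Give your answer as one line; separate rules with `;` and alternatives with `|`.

The nullable symbols are {Start, W}.
ε ∈ L(G) since Start is nullable, so keep Start → ε.
Add the nullable-subset variants: Start → W Start x gives W Start x | W x | Start x.

Start -> x | W | W Start x | W x | Start x | ε; W -> z z | Start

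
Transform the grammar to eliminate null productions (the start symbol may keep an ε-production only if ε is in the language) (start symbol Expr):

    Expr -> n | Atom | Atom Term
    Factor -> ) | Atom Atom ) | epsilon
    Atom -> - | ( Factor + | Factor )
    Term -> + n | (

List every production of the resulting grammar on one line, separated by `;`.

Nullable set = {Factor}.
ε ∉ L(G), so no ε-production is kept.
Add the nullable-subset variants: Atom → ( Factor + gives ( Factor + | ( +. Atom → Factor ) gives Factor ) | ).

Expr -> n | Atom | Atom Term; Factor -> ) | Atom Atom ); Atom -> - | ( Factor + | ( + | Factor ) | ); Term -> + n | (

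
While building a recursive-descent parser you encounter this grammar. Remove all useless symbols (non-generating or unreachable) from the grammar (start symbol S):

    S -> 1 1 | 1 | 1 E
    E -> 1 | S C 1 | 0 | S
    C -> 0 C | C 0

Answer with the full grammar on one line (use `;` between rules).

Generating nonterminals: {E, S}.
Reachable from S after that: {E, S}.
Removed useless symbols: {C} and every production mentioning them.

S -> 1 1 | 1 | 1 E; E -> 1 | 0 | S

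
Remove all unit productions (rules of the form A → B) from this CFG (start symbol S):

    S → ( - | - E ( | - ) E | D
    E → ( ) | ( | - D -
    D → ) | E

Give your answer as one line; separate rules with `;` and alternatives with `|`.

S → ( ) | ( | - D - | ) | ( - | - E ( | - ) E; E → ( ) | ( | - D -; D → ( ) | ( | - D - | )

Unit pairs: D ⇒* {E}; S ⇒* {D, E}.
For every A with A ⇒* B via unit rules, add B's non-unit alternatives to A; then delete every rule of the form X → Y.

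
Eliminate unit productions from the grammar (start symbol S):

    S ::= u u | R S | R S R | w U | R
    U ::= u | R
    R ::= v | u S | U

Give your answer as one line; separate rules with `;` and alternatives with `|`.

S ::= u | u u | R S | R S R | w U | v | u S; U ::= u | v | u S; R ::= u | v | u S

Unit pairs: R ⇒* {U}; S ⇒* {R, U}; U ⇒* {R}.
Replace each nonterminal's rules with the union of the non-unit rules of every nonterminal it unit-derives.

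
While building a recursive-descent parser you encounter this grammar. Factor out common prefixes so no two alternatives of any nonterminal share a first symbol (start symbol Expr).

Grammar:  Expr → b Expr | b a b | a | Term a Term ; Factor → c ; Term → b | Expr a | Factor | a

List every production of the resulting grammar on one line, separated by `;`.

Expr → a | Term a Term | b Expr1; Factor → c; Term → b | Expr a | Factor | a; Expr1 → Expr | a b

Expr has alternatives sharing prefix 'b': factor to Expr → b Expr1 with Expr1 → Expr | a b.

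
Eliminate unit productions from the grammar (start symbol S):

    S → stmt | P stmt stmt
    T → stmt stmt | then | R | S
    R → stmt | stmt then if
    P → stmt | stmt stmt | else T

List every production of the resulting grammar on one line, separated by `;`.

S → stmt | P stmt stmt; T → stmt | P stmt stmt | stmt then if | stmt stmt | then; R → stmt | stmt then if; P → stmt | stmt stmt | else T

Unit pairs: T ⇒* {R, S}.
For each unit pair (A, B), copy every non-unit production of B to A, then drop all unit productions.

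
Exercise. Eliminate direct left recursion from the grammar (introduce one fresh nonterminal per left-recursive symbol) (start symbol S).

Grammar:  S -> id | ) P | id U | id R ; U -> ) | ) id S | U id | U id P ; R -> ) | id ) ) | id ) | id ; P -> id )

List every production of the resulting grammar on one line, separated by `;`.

U is directly left-recursive.
For U: α = {id, id P}, β = {), ) id S}. Rewrite as U → β U' and U' → α U' | ε.

S -> id | ) P | id U | id R; U -> ) U' | ) id S U'; R -> ) | id ) ) | id ) | id; P -> id ); U' -> id U' | id P U' | eps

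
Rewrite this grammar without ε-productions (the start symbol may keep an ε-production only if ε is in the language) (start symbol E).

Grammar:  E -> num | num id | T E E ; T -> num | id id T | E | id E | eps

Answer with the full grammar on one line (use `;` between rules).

E -> num | num id | T E E | E E; T -> num | id id T | id id | E | id E

Nullable set = {T}.
ε ∉ L(G), so no ε-production is kept.
Expand every rule over subsets of its nullable positions: E → T E E gives T E E | E E. T → id id T gives id id T | id id.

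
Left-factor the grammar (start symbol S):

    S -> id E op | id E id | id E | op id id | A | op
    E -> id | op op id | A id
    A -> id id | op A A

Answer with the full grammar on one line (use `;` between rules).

S -> A | id E S' | op S''; E -> id | op op id | A id; A -> id id | op A A; S' -> op | id | ε; S'' -> id id | ε

S has alternatives sharing prefix 'id E': factor to S → id E S' with S' → op | id | ε.
S has alternatives sharing prefix 'op': factor to S → op S'' with S'' → id id | ε.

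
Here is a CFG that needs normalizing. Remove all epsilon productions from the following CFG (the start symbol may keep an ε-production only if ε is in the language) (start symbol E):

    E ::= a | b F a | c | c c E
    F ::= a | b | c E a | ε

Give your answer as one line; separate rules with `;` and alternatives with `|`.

Nullable set = {F}.
ε ∉ L(G), so no ε-production is kept.
For each production, add variants omitting each subset of nullable occurrences: E → b F a gives b F a | b a.

E ::= a | b F a | b a | c | c c E; F ::= a | b | c E a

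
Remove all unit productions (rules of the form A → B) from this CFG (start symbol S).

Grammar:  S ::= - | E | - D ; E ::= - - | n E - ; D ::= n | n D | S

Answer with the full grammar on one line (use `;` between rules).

S ::= - - | n E - | - | - D; E ::= - - | n E -; D ::= - | - D | - - | n E - | n | n D

Unit pairs: D ⇒* {E, S}; S ⇒* {E}.
Replace each nonterminal's rules with the union of the non-unit rules of every nonterminal it unit-derives.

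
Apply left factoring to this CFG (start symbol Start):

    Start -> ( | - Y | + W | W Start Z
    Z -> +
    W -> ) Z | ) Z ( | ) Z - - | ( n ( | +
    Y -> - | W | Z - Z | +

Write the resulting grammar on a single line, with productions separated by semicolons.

Start -> ( | - Y | + W | W Start Z; Z -> +; W -> ( n ( | + | ) Z W1; Y -> - | W | Z - Z | +; W1 -> eps | ( | - -

W has alternatives sharing prefix ') Z': factor to W → ) Z W1 with W1 → ε | ( | - -.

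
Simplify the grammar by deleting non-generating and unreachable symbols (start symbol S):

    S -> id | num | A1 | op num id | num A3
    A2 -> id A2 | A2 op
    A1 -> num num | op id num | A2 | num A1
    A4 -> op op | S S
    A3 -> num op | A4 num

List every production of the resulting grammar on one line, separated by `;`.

S -> id | num | A1 | op num id | num A3; A1 -> num num | op id num | num A1; A4 -> op op | S S; A3 -> num op | A4 num

Generating nonterminals: {A1, A3, A4, S}.
Reachable from S after that: {A1, A3, A4, S}.
Removed useless symbols: {A2} and every production mentioning them.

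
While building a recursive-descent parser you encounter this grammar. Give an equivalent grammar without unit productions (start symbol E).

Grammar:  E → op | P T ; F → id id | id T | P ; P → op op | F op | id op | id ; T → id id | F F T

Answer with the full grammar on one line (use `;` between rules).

Unit pairs: F ⇒* {P}.
For each unit pair (A, B), copy every non-unit production of B to A, then drop all unit productions.

E → op | P T; F → id id | id T | op op | F op | id op | id; P → op op | F op | id op | id; T → id id | F F T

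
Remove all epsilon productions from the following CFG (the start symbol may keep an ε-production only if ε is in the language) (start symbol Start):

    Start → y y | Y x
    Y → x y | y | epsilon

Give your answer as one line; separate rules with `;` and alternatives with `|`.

Nullable set = {Y}.
ε ∉ L(G), so no ε-production is kept.
Add the nullable-subset variants: Start → Y x gives Y x | x.

Start → y y | Y x | x; Y → x y | y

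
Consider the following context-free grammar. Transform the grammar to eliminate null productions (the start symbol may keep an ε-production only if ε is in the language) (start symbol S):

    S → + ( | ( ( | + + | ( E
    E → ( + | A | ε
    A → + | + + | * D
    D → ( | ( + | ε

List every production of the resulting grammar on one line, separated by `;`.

S → + ( | ( ( | + + | ( E | (; E → ( + | A; A → + | + + | * D | *; D → ( | ( +

The nullable symbols are {D, E}.
ε ∉ L(G), so no ε-production is kept.
Add the nullable-subset variants: S → ( E gives ( E | (. A → * D gives * D | *.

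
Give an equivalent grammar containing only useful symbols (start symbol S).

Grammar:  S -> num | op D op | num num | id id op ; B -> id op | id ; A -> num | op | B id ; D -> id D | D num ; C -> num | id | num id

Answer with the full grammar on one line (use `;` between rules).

Generating nonterminals: {A, B, C, S}.
Reachable from S after that: {S}.
Removed useless symbols: {A, B, C, D} and every production mentioning them.

S -> num | num num | id id op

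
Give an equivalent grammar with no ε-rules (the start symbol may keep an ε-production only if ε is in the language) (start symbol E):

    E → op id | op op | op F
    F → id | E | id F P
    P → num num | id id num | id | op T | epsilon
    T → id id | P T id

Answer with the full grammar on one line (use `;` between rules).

E → op id | op op | op F; F → id | E | id F P | id F; P → num num | id id num | id | op T; T → id id | P T id | T id

The nullable symbols are {P}.
ε ∉ L(G), so no ε-production is kept.
Add the nullable-subset variants: F → id F P gives id F P | id F. T → P T id gives P T id | T id.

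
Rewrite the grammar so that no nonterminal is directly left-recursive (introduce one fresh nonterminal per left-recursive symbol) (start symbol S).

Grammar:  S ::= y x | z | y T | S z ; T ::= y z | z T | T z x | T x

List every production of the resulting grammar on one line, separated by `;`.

S ::= y x S' | z S' | y T S'; T ::= y z T' | z T T'; S' ::= z S' | ε; T' ::= z x T' | x T' | ε

S, T are directly left-recursive.
For S: α = {z}, β = {y x, z, y T}. Rewrite as S → β S' and S' → α S' | ε.
For T: α = {z x, x}, β = {y z, z T}. Rewrite as T → β T' and T' → α T' | ε.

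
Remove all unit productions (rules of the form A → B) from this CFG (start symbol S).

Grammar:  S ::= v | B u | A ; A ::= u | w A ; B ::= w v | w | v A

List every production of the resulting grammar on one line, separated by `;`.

Unit pairs: S ⇒* {A}.
For each unit pair (A, B), copy every non-unit production of B to A, then drop all unit productions.

S ::= v | B u | u | w A; A ::= u | w A; B ::= w v | w | v A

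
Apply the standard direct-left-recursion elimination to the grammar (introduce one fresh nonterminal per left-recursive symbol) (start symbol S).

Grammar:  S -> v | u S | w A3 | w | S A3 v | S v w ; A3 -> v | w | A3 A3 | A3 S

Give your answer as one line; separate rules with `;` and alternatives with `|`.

S -> v S' | u S S' | w A3 S' | w S'; A3 -> v A3' | w A3'; S' -> A3 v S' | v w S' | ε; A3' -> A3 A3' | S A3' | ε

S, A3 are directly left-recursive.
For S: α = {A3 v, v w}, β = {v, u S, w A3, w}. Rewrite as S → β S' and S' → α S' | ε.
For A3: α = {A3, S}, β = {v, w}. Rewrite as A3 → β A3' and A3' → α A3' | ε.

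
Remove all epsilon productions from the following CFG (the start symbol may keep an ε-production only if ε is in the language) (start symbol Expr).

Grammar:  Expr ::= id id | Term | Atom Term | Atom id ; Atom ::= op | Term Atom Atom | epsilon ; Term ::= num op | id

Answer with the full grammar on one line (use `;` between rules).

Expr ::= id id | Term | Atom Term | Atom id | id; Atom ::= op | Term Atom Atom | Term Atom | Term; Term ::= num op | id

Nullable nonterminals: {Atom}.
ε ∉ L(G), so no ε-production is kept.
Expand every rule over subsets of its nullable positions: Expr → Atom id gives Atom id | id. Atom → Term Atom Atom gives Term Atom Atom | Term Atom | Term.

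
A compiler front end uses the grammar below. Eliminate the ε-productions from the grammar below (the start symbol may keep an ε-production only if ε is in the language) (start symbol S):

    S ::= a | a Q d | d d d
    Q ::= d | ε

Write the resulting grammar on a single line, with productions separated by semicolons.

S ::= a | a Q d | a d | d d d; Q ::= d

The nullable symbols are {Q}.
ε ∉ L(G), so no ε-production is kept.
Add the nullable-subset variants: S → a Q d gives a Q d | a d.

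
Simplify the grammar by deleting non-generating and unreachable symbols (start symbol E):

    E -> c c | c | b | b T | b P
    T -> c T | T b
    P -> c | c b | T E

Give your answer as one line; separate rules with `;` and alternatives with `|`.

E -> c c | c | b | b P; P -> c | c b

Generating nonterminals: {E, P}.
Reachable from E after that: {E, P}.
Removed useless symbols: {T} and every production mentioning them.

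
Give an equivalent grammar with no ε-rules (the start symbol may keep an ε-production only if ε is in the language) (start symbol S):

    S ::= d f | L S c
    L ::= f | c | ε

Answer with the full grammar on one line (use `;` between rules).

S ::= d f | L S c | S c; L ::= f | c

Nullable set = {L}.
ε ∉ L(G), so no ε-production is kept.
Add the nullable-subset variants: S → L S c gives L S c | S c.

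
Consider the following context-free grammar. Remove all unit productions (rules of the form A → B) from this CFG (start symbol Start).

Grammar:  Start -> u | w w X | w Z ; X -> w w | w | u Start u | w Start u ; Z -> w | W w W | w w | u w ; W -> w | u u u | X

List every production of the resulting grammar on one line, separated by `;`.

Unit pairs: W ⇒* {X}.
For each unit pair (A, B), copy every non-unit production of B to A, then drop all unit productions.

Start -> u | w w X | w Z; X -> w w | w | u Start u | w Start u; Z -> w | W w W | w w | u w; W -> w w | w | u Start u | w Start u | u u u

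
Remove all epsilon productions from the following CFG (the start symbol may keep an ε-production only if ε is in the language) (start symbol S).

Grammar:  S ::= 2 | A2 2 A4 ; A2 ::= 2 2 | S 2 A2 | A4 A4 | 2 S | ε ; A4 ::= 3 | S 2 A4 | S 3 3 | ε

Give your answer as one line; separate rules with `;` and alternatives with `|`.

S ::= 2 | A2 2 A4 | A2 2 | 2 A4; A2 ::= 2 2 | S 2 A2 | S 2 | A4 A4 | A4 | 2 S; A4 ::= 3 | S 2 A4 | S 2 | S 3 3

Nullable set = {A2, A4}.
ε ∉ L(G), so no ε-production is kept.
Expand every rule over subsets of its nullable positions: S → A2 2 A4 gives A2 2 A4 | A2 2 | 2 A4. A2 → S 2 A2 gives S 2 A2 | S 2. A2 → A4 A4 gives A4 A4 | A4. A4 → S 2 A4 gives S 2 A4 | S 2.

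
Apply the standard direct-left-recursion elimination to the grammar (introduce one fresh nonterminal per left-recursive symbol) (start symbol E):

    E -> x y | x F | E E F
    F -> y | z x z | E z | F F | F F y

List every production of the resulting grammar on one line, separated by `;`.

Directly left-recursive nonterminals: E, F.
For E: α = {E F}, β = {x y, x F}. Rewrite as E → β E' and E' → α E' | ε.
For F: α = {F, F y}, β = {y, z x z, E z}. Rewrite as F → β F' and F' → α F' | ε.

E -> x y E' | x F E'; F -> y F' | z x z F' | E z F'; E' -> E F E' | ε; F' -> F F' | F y F' | ε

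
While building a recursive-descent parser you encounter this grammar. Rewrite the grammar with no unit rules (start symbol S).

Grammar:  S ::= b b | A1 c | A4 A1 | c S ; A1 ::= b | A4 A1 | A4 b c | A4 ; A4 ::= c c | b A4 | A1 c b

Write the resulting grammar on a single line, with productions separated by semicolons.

Unit pairs: A1 ⇒* {A4}.
For each unit pair (A, B), copy every non-unit production of B to A, then drop all unit productions.

S ::= b b | A1 c | A4 A1 | c S; A1 ::= c c | b A4 | A1 c b | b | A4 A1 | A4 b c; A4 ::= c c | b A4 | A1 c b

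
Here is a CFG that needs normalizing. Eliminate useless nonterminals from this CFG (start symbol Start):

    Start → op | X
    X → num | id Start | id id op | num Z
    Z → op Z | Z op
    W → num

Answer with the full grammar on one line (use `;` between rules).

Generating nonterminals: {Start, W, X}.
Reachable from Start after that: {Start, X}.
Removed useless symbols: {W, Z} and every production mentioning them.

Start → op | X; X → num | id Start | id id op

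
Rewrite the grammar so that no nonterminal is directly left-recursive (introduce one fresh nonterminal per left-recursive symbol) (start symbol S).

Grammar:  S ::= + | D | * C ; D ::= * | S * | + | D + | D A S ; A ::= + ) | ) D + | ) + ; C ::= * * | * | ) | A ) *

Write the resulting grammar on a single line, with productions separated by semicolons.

S ::= + | D | * C; D ::= * D' | S * D' | + D'; A ::= + ) | ) D + | ) +; C ::= * * | * | ) | A ) *; D' ::= + D' | A S D' | ε

Directly left-recursive nonterminal: D.
For D: α = {+, A S}, β = {*, S *, +}. Rewrite as D → β D' and D' → α D' | ε.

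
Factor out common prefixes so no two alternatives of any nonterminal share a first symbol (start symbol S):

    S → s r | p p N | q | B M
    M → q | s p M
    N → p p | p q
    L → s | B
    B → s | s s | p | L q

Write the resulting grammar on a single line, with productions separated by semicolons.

N has alternatives sharing prefix 'p': factor to N → p N' with N' → p | q.
B has alternatives sharing prefix 's': factor to B → s B' with B' → ε | s.

S → s r | p p N | q | B M; M → q | s p M; N → p N'; L → s | B; B → p | L q | s B'; N' → p | q; B' → eps | s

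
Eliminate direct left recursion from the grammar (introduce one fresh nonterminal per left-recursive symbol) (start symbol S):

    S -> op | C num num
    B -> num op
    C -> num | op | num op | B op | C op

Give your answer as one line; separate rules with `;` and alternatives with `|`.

C is directly left-recursive.
For C: α = {op}, β = {num, op, num op, B op}. Rewrite as C → β C' and C' → α C' | ε.

S -> op | C num num; B -> num op; C -> num C' | op C' | num op C' | B op C'; C' -> op C' | ε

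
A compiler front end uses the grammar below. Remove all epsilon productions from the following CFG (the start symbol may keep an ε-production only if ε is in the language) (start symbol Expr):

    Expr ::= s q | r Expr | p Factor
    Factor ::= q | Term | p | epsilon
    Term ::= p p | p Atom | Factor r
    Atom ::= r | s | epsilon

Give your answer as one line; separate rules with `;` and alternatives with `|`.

Nullable set = {Atom, Factor}.
ε ∉ L(G), so no ε-production is kept.
Add the nullable-subset variants: Expr → p Factor gives p Factor | p. Term → p Atom gives p Atom | p. Term → Factor r gives Factor r | r.

Expr ::= s q | r Expr | p Factor | p; Factor ::= q | Term | p; Term ::= p p | p Atom | p | Factor r | r; Atom ::= r | s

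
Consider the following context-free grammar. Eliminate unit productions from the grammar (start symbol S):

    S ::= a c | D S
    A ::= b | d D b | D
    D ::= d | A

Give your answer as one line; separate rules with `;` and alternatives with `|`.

Unit pairs: A ⇒* {D}; D ⇒* {A}.
Replace each nonterminal's rules with the union of the non-unit rules of every nonterminal it unit-derives.

S ::= a c | D S; A ::= d | b | d D b; D ::= d | b | d D b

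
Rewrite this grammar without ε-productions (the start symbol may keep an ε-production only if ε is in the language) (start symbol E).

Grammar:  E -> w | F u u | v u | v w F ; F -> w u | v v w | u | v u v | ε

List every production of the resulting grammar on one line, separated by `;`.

Nullable nonterminals: {F}.
ε ∉ L(G), so no ε-production is kept.
Expand every rule over subsets of its nullable positions: E → F u u gives F u u | u u. E → v w F gives v w F | v w.

E -> w | F u u | u u | v u | v w F | v w; F -> w u | v v w | u | v u v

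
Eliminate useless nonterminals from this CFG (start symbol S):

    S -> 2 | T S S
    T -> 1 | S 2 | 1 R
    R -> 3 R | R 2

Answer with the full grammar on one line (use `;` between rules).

Generating nonterminals: {S, T}.
Reachable from S after that: {S, T}.
Removed useless symbols: {R} and every production mentioning them.

S -> 2 | T S S; T -> 1 | S 2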